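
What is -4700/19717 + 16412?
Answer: 323590704/19717 ≈ 16412.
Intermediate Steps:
-4700/19717 + 16412 = 323590704/19717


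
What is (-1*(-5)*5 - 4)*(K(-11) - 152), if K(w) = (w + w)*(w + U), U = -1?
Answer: 2352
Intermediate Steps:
K(w) = 2*w*(-1 + w) (K(w) = (w + w)*(w - 1) = (2*w)*(-1 + w) = 2*w*(-1 + w))
(-1*(-5)*5 - 4)*(K(-11) - 152) = (-1*(-5)*5 - 4)*(2*(-11)*(-1 - 11) - 152) = (5*5 - 4)*(2*(-11)*(-12) - 152) = (25 - 4)*(264 - 152) = 21*112 = 2352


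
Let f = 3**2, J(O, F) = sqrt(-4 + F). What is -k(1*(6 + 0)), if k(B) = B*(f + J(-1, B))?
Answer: -54 - 6*sqrt(2) ≈ -62.485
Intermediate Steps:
f = 9
k(B) = B*(9 + sqrt(-4 + B))
-k(1*(6 + 0)) = -1*(6 + 0)*(9 + sqrt(-4 + 1*(6 + 0))) = -1*6*(9 + sqrt(-4 + 1*6)) = -6*(9 + sqrt(-4 + 6)) = -6*(9 + sqrt(2)) = -(54 + 6*sqrt(2)) = -54 - 6*sqrt(2)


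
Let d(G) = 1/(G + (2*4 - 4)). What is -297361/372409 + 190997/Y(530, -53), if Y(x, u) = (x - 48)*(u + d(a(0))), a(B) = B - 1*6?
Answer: -78797049880/9603310883 ≈ -8.2052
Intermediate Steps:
a(B) = -6 + B (a(B) = B - 6 = -6 + B)
d(G) = 1/(4 + G) (d(G) = 1/(G + (8 - 4)) = 1/(G + 4) = 1/(4 + G))
Y(x, u) = (-48 + x)*(-1/2 + u) (Y(x, u) = (x - 48)*(u + 1/(4 + (-6 + 0))) = (-48 + x)*(u + 1/(4 - 6)) = (-48 + x)*(u + 1/(-2)) = (-48 + x)*(u - 1/2) = (-48 + x)*(-1/2 + u))
-297361/372409 + 190997/Y(530, -53) = -297361/372409 + 190997/(24 - 48*(-53) - 1/2*530 - 53*530) = -297361*1/372409 + 190997/(24 + 2544 - 265 - 28090) = -297361/372409 + 190997/(-25787) = -297361/372409 + 190997*(-1/25787) = -297361/372409 - 190997/25787 = -78797049880/9603310883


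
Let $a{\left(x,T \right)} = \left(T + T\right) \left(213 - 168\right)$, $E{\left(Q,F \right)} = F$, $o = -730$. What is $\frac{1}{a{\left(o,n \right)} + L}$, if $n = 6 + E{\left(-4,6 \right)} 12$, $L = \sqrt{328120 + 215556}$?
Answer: $\frac{1755}{12184181} - \frac{\sqrt{135919}}{24368362} \approx 0.00012891$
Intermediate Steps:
$L = 2 \sqrt{135919}$ ($L = \sqrt{543676} = 2 \sqrt{135919} \approx 737.34$)
$n = 78$ ($n = 6 + 6 \cdot 12 = 6 + 72 = 78$)
$a{\left(x,T \right)} = 90 T$ ($a{\left(x,T \right)} = 2 T 45 = 90 T$)
$\frac{1}{a{\left(o,n \right)} + L} = \frac{1}{90 \cdot 78 + 2 \sqrt{135919}} = \frac{1}{7020 + 2 \sqrt{135919}}$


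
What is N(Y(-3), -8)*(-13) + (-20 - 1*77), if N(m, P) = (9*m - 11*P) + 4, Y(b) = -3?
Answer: -942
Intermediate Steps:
N(m, P) = 4 - 11*P + 9*m (N(m, P) = (-11*P + 9*m) + 4 = 4 - 11*P + 9*m)
N(Y(-3), -8)*(-13) + (-20 - 1*77) = (4 - 11*(-8) + 9*(-3))*(-13) + (-20 - 1*77) = (4 + 88 - 27)*(-13) + (-20 - 77) = 65*(-13) - 97 = -845 - 97 = -942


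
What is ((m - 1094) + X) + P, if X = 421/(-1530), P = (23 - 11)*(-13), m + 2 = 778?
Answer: -725641/1530 ≈ -474.28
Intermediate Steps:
m = 776 (m = -2 + 778 = 776)
P = -156 (P = 12*(-13) = -156)
X = -421/1530 (X = 421*(-1/1530) = -421/1530 ≈ -0.27516)
((m - 1094) + X) + P = ((776 - 1094) - 421/1530) - 156 = (-318 - 421/1530) - 156 = -486961/1530 - 156 = -725641/1530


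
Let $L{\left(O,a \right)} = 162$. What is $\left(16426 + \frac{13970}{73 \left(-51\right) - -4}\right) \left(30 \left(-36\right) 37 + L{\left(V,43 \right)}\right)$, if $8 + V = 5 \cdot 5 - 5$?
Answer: $- \frac{2430635946552}{3719} \approx -6.5357 \cdot 10^{8}$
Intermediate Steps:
$V = 12$ ($V = -8 + \left(5 \cdot 5 - 5\right) = -8 + \left(25 - 5\right) = -8 + 20 = 12$)
$\left(16426 + \frac{13970}{73 \left(-51\right) - -4}\right) \left(30 \left(-36\right) 37 + L{\left(V,43 \right)}\right) = \left(16426 + \frac{13970}{73 \left(-51\right) - -4}\right) \left(30 \left(-36\right) 37 + 162\right) = \left(16426 + \frac{13970}{-3723 + \left(-31 + 35\right)}\right) \left(\left(-1080\right) 37 + 162\right) = \left(16426 + \frac{13970}{-3723 + 4}\right) \left(-39960 + 162\right) = \left(16426 + \frac{13970}{-3719}\right) \left(-39798\right) = \left(16426 + 13970 \left(- \frac{1}{3719}\right)\right) \left(-39798\right) = \left(16426 - \frac{13970}{3719}\right) \left(-39798\right) = \frac{61074324}{3719} \left(-39798\right) = - \frac{2430635946552}{3719}$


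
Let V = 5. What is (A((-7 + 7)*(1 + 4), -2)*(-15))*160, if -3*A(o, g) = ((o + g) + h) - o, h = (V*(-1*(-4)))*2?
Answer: 30400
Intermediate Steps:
h = 40 (h = (5*(-1*(-4)))*2 = (5*4)*2 = 20*2 = 40)
A(o, g) = -40/3 - g/3 (A(o, g) = -(((o + g) + 40) - o)/3 = -(((g + o) + 40) - o)/3 = -((40 + g + o) - o)/3 = -(40 + g)/3 = -40/3 - g/3)
(A((-7 + 7)*(1 + 4), -2)*(-15))*160 = ((-40/3 - ⅓*(-2))*(-15))*160 = ((-40/3 + ⅔)*(-15))*160 = -38/3*(-15)*160 = 190*160 = 30400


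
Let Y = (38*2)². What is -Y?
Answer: -5776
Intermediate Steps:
Y = 5776 (Y = 76² = 5776)
-Y = -1*5776 = -5776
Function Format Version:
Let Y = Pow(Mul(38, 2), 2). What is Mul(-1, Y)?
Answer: -5776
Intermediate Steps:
Y = 5776 (Y = Pow(76, 2) = 5776)
Mul(-1, Y) = Mul(-1, 5776) = -5776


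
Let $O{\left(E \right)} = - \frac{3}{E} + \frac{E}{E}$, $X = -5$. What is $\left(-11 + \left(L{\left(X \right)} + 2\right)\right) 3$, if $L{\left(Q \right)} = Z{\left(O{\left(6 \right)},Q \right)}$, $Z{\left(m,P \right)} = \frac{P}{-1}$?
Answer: $-12$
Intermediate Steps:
$O{\left(E \right)} = 1 - \frac{3}{E}$ ($O{\left(E \right)} = - \frac{3}{E} + 1 = 1 - \frac{3}{E}$)
$Z{\left(m,P \right)} = - P$ ($Z{\left(m,P \right)} = P \left(-1\right) = - P$)
$L{\left(Q \right)} = - Q$
$\left(-11 + \left(L{\left(X \right)} + 2\right)\right) 3 = \left(-11 + \left(\left(-1\right) \left(-5\right) + 2\right)\right) 3 = \left(-11 + \left(5 + 2\right)\right) 3 = \left(-11 + 7\right) 3 = \left(-4\right) 3 = -12$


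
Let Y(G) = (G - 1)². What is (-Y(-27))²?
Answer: 614656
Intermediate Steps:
Y(G) = (-1 + G)²
(-Y(-27))² = (-(-1 - 27)²)² = (-1*(-28)²)² = (-1*784)² = (-784)² = 614656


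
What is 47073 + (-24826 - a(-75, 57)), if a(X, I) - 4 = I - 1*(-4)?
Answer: 22182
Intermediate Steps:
a(X, I) = 8 + I (a(X, I) = 4 + (I - 1*(-4)) = 4 + (I + 4) = 4 + (4 + I) = 8 + I)
47073 + (-24826 - a(-75, 57)) = 47073 + (-24826 - (8 + 57)) = 47073 + (-24826 - 1*65) = 47073 + (-24826 - 65) = 47073 - 24891 = 22182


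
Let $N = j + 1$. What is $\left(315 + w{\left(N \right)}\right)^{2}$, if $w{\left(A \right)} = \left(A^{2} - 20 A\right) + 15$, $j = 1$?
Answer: $86436$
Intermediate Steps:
$N = 2$ ($N = 1 + 1 = 2$)
$w{\left(A \right)} = 15 + A^{2} - 20 A$
$\left(315 + w{\left(N \right)}\right)^{2} = \left(315 + \left(15 + 2^{2} - 40\right)\right)^{2} = \left(315 + \left(15 + 4 - 40\right)\right)^{2} = \left(315 - 21\right)^{2} = 294^{2} = 86436$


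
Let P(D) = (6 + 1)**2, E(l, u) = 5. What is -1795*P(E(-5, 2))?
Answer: -87955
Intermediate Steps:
P(D) = 49 (P(D) = 7**2 = 49)
-1795*P(E(-5, 2)) = -1795*49 = -87955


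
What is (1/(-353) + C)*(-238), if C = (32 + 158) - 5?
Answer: -15542352/353 ≈ -44029.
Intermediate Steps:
C = 185 (C = 190 - 5 = 185)
(1/(-353) + C)*(-238) = (1/(-353) + 185)*(-238) = (-1/353 + 185)*(-238) = (65304/353)*(-238) = -15542352/353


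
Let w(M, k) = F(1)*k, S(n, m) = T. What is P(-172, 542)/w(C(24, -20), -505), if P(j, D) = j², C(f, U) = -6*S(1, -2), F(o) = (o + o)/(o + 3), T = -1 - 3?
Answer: -59168/505 ≈ -117.16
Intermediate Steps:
T = -4
S(n, m) = -4
F(o) = 2*o/(3 + o) (F(o) = (2*o)/(3 + o) = 2*o/(3 + o))
C(f, U) = 24 (C(f, U) = -6*(-4) = 24)
w(M, k) = k/2 (w(M, k) = (2*1/(3 + 1))*k = (2*1/4)*k = (2*1*(¼))*k = k/2)
P(-172, 542)/w(C(24, -20), -505) = (-172)²/(((½)*(-505))) = 29584/(-505/2) = 29584*(-2/505) = -59168/505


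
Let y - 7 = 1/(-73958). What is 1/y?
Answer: 73958/517705 ≈ 0.14286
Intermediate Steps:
y = 517705/73958 (y = 7 + 1/(-73958) = 7 - 1/73958 = 517705/73958 ≈ 7.0000)
1/y = 1/(517705/73958) = 73958/517705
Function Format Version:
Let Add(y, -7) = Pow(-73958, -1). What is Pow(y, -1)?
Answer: Rational(73958, 517705) ≈ 0.14286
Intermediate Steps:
y = Rational(517705, 73958) (y = Add(7, Pow(-73958, -1)) = Add(7, Rational(-1, 73958)) = Rational(517705, 73958) ≈ 7.0000)
Pow(y, -1) = Pow(Rational(517705, 73958), -1) = Rational(73958, 517705)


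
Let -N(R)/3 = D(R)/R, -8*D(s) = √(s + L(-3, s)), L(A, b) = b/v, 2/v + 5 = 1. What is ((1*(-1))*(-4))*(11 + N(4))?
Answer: 44 + 3*I/4 ≈ 44.0 + 0.75*I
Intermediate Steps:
v = -½ (v = 2/(-5 + 1) = 2/(-4) = 2*(-¼) = -½ ≈ -0.50000)
L(A, b) = -2*b (L(A, b) = b/(-½) = b*(-2) = -2*b)
D(s) = -√(-s)/8 (D(s) = -√(s - 2*s)/8 = -√(-s)/8)
N(R) = 3*√(-R)/(8*R) (N(R) = -3*(-√(-R)/8)/R = -(-3)*√(-R)/(8*R) = 3*√(-R)/(8*R))
((1*(-1))*(-4))*(11 + N(4)) = ((1*(-1))*(-4))*(11 - 3*(-I/2)/8) = (-1*(-4))*(11 - (-3)*I/16) = 4*(11 - (-3)*I/16) = 4*(11 + 3*I/16) = 44 + 3*I/4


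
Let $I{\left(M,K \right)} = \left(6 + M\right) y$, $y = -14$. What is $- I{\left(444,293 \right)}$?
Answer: $6300$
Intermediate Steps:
$I{\left(M,K \right)} = -84 - 14 M$ ($I{\left(M,K \right)} = \left(6 + M\right) \left(-14\right) = -84 - 14 M$)
$- I{\left(444,293 \right)} = - (-84 - 6216) = \left(-1\right) \left(-6300\right) = 6300$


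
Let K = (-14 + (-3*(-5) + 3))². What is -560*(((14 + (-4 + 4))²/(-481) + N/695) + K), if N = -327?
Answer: -566183856/66859 ≈ -8468.3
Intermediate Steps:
K = 16 (K = (-14 + (15 + 3))² = (-14 + 18)² = 4² = 16)
-560*(((14 + (-4 + 4))²/(-481) + N/695) + K) = -560*(((14 + (-4 + 4))²/(-481) - 327/695) + 16) = -560*(((14 + 0)²*(-1/481) - 327*1/695) + 16) = -560*((14²*(-1/481) - 327/695) + 16) = -560*((196*(-1/481) - 327/695) + 16) = -560*((-196/481 - 327/695) + 16) = -560*(-293507/334295 + 16) = -560*5055213/334295 = -566183856/66859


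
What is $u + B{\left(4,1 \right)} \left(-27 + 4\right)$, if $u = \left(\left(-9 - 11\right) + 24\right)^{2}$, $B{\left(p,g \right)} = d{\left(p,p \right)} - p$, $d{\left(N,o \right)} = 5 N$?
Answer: $-352$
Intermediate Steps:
$B{\left(p,g \right)} = 4 p$ ($B{\left(p,g \right)} = 5 p - p = 4 p$)
$u = 16$ ($u = \left(-20 + 24\right)^{2} = 4^{2} = 16$)
$u + B{\left(4,1 \right)} \left(-27 + 4\right) = 16 + 4 \cdot 4 \left(-27 + 4\right) = 16 + 16 \left(-23\right) = 16 - 368 = -352$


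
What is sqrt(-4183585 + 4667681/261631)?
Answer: I*sqrt(286368435909809474)/261631 ≈ 2045.4*I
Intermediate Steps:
sqrt(-4183585 + 4667681/261631) = sqrt(-1094550859454/261631) = I*sqrt(286368435909809474)/261631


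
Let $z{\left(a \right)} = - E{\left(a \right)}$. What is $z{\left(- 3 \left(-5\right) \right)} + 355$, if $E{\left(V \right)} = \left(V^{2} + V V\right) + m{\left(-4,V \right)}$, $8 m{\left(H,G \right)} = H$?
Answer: $- \frac{189}{2} \approx -94.5$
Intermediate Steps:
$m{\left(H,G \right)} = \frac{H}{8}$
$E{\left(V \right)} = - \frac{1}{2} + 2 V^{2}$ ($E{\left(V \right)} = \left(V^{2} + V V\right) + \frac{1}{8} \left(-4\right) = \left(V^{2} + V^{2}\right) - \frac{1}{2} = 2 V^{2} - \frac{1}{2} = - \frac{1}{2} + 2 V^{2}$)
$z{\left(a \right)} = \frac{1}{2} - 2 a^{2}$ ($z{\left(a \right)} = - (- \frac{1}{2} + 2 a^{2}) = \frac{1}{2} - 2 a^{2}$)
$z{\left(- 3 \left(-5\right) \right)} + 355 = \left(\frac{1}{2} - 2 \left(- 3 \left(-5\right)\right)^{2}\right) + 355 = \left(\frac{1}{2} - 2 \left(\left(-1\right) \left(-15\right)\right)^{2}\right) + 355 = \left(\frac{1}{2} - 2 \cdot 15^{2}\right) + 355 = \left(\frac{1}{2} - 450\right) + 355 = - \frac{899}{2} + 355 = - \frac{189}{2}$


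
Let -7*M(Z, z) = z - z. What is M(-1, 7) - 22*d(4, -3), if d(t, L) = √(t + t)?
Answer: -44*√2 ≈ -62.225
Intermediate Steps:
M(Z, z) = 0 (M(Z, z) = -(z - z)/7 = -⅐*0 = 0)
d(t, L) = √2*√t (d(t, L) = √(2*t) = √2*√t)
M(-1, 7) - 22*d(4, -3) = 0 - 22*√2*√4 = 0 - 22*√2*2 = 0 - 44*√2 = -44*√2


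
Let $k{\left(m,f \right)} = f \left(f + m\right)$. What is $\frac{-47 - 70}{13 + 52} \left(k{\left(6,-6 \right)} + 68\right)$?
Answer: $- \frac{612}{5} \approx -122.4$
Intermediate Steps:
$\frac{-47 - 70}{13 + 52} \left(k{\left(6,-6 \right)} + 68\right) = \frac{-47 - 70}{13 + 52} \left(- 6 \left(-6 + 6\right) + 68\right) = - \frac{117}{65} \left(\left(-6\right) 0 + 68\right) = \left(-117\right) \frac{1}{65} \left(0 + 68\right) = \left(- \frac{9}{5}\right) 68 = - \frac{612}{5}$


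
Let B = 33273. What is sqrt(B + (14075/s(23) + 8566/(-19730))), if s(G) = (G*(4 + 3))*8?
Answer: 3*sqrt(149263049648227270)/6353060 ≈ 182.44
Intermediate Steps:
s(G) = 56*G (s(G) = (G*7)*8 = (7*G)*8 = 56*G)
sqrt(B + (14075/s(23) + 8566/(-19730))) = sqrt(33273 + (14075/((56*23)) + 8566/(-19730))) = sqrt(33273 + (14075/1288 + 8566*(-1/19730))) = sqrt(33273 + (14075*(1/1288) - 4283/9865)) = sqrt(33273 + (14075/1288 - 4283/9865)) = sqrt(33273 + 133333371/12706120) = sqrt(422904064131/12706120) = 3*sqrt(149263049648227270)/6353060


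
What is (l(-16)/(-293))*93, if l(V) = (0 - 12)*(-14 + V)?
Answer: -33480/293 ≈ -114.27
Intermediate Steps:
l(V) = 168 - 12*V (l(V) = -12*(-14 + V) = 168 - 12*V)
(l(-16)/(-293))*93 = ((168 - 12*(-16))/(-293))*93 = ((168 + 192)*(-1/293))*93 = (360*(-1/293))*93 = -360/293*93 = -33480/293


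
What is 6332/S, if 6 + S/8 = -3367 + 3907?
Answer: 1583/1068 ≈ 1.4822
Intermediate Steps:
S = 4272 (S = -48 + 8*(-3367 + 3907) = -48 + 8*540 = -48 + 4320 = 4272)
6332/S = 6332/4272 = 6332*(1/4272) = 1583/1068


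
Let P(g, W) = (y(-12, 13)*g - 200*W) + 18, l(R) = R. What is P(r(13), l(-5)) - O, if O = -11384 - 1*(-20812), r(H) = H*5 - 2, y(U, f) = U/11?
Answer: -93266/11 ≈ -8478.7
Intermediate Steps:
y(U, f) = U/11 (y(U, f) = U*(1/11) = U/11)
r(H) = -2 + 5*H (r(H) = 5*H - 2 = -2 + 5*H)
O = 9428 (O = -11384 + 20812 = 9428)
P(g, W) = 18 - 200*W - 12*g/11 (P(g, W) = (((1/11)*(-12))*g - 200*W) + 18 = (-12*g/11 - 200*W) + 18 = (-200*W - 12*g/11) + 18 = 18 - 200*W - 12*g/11)
P(r(13), l(-5)) - O = (18 - 200*(-5) - 12*(-2 + 5*13)/11) - 1*9428 = (18 + 1000 - 12*(-2 + 65)/11) - 9428 = (18 + 1000 - 12/11*63) - 9428 = (18 + 1000 - 756/11) - 9428 = 10442/11 - 9428 = -93266/11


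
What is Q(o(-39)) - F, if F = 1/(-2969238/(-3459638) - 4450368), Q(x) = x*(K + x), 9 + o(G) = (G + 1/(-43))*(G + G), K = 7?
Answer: 131400837893679048189769/14234211502091277 ≈ 9.2313e+6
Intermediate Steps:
o(G) = -9 + 2*G*(-1/43 + G) (o(G) = -9 + (G + 1/(-43))*(G + G) = -9 + (G - 1/43)*(2*G) = -9 + (-1/43 + G)*(2*G) = -9 + 2*G*(-1/43 + G))
Q(x) = x*(7 + x)
F = -1729819/7698329638773 (F = 1/(-2969238*(-1/3459638) - 4450368) = 1/(1484619/1729819 - 4450368) = 1/(-7698329638773/1729819) = -1729819/7698329638773 ≈ -2.2470e-7)
Q(o(-39)) - F = (-9 + 2*(-39)**2 - 2/43*(-39))*(7 + (-9 + 2*(-39)**2 - 2/43*(-39))) - 1*(-1729819/7698329638773) = (-9 + 2*1521 + 78/43)*(7 + (-9 + 2*1521 + 78/43)) + 1729819/7698329638773 = (-9 + 3042 + 78/43)*(7 + (-9 + 3042 + 78/43)) + 1729819/7698329638773 = 130497*(7 + 130497/43)/43 + 1729819/7698329638773 = (130497/43)*(130798/43) + 1729819/7698329638773 = 17068746606/1849 + 1729819/7698329638773 = 131400837893679048189769/14234211502091277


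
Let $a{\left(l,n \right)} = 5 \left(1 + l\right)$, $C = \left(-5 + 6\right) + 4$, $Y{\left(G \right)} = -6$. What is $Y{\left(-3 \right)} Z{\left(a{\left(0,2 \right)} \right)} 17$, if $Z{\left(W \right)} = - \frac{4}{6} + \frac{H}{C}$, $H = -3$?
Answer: $\frac{646}{5} \approx 129.2$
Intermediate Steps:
$C = 5$ ($C = 1 + 4 = 5$)
$a{\left(l,n \right)} = 5 + 5 l$
$Z{\left(W \right)} = - \frac{19}{15}$ ($Z{\left(W \right)} = - \frac{4}{6} - \frac{3}{5} = \left(-4\right) \frac{1}{6} - \frac{3}{5} = - \frac{2}{3} - \frac{3}{5} = - \frac{19}{15}$)
$Y{\left(-3 \right)} Z{\left(a{\left(0,2 \right)} \right)} 17 = \left(-6\right) \left(- \frac{19}{15}\right) 17 = \frac{38}{5} \cdot 17 = \frac{646}{5}$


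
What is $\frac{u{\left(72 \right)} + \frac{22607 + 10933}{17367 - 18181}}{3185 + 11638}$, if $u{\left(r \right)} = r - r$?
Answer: $- \frac{5590}{2010987} \approx -0.0027797$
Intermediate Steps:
$u{\left(r \right)} = 0$
$\frac{u{\left(72 \right)} + \frac{22607 + 10933}{17367 - 18181}}{3185 + 11638} = \frac{0 + \frac{22607 + 10933}{17367 - 18181}}{3185 + 11638} = \frac{0 + \frac{33540}{-814}}{14823} = \left(0 + 33540 \left(- \frac{1}{814}\right)\right) \frac{1}{14823} = \left(0 - \frac{16770}{407}\right) \frac{1}{14823} = \left(- \frac{16770}{407}\right) \frac{1}{14823} = - \frac{5590}{2010987}$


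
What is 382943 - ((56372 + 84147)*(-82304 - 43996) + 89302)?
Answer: 17747843341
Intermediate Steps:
382943 - ((56372 + 84147)*(-82304 - 43996) + 89302) = 382943 - (140519*(-126300) + 89302) = 382943 - (-17747549700 + 89302) = 382943 - 1*(-17747460398) = 382943 + 17747460398 = 17747843341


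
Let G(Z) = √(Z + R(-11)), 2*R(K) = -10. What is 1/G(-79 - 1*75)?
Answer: -I*√159/159 ≈ -0.079305*I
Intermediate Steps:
R(K) = -5 (R(K) = (½)*(-10) = -5)
G(Z) = √(-5 + Z) (G(Z) = √(Z - 5) = √(-5 + Z))
1/G(-79 - 1*75) = 1/(√(-5 + (-79 - 1*75))) = 1/(√(-5 + (-79 - 75))) = 1/(√(-5 - 154)) = 1/(√(-159)) = 1/(I*√159) = -I*√159/159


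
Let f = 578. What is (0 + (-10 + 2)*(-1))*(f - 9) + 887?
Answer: 5439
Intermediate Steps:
(0 + (-10 + 2)*(-1))*(f - 9) + 887 = (0 + (-10 + 2)*(-1))*(578 - 9) + 887 = (0 - 8*(-1))*569 + 887 = (0 + 8)*569 + 887 = 8*569 + 887 = 4552 + 887 = 5439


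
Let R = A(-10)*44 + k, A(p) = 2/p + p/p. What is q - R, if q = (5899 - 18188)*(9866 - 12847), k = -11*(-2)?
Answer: 183167259/5 ≈ 3.6633e+7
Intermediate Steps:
A(p) = 1 + 2/p (A(p) = 2/p + 1 = 1 + 2/p)
k = 22
R = 286/5 (R = ((2 - 10)/(-10))*44 + 22 = -⅒*(-8)*44 + 22 = (⅘)*44 + 22 = 176/5 + 22 = 286/5 ≈ 57.200)
q = 36633509 (q = -12289*(-2981) = 36633509)
q - R = 36633509 - 1*286/5 = 36633509 - 286/5 = 183167259/5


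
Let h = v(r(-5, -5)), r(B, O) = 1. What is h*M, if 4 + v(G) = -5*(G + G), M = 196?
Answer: -2744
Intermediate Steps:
v(G) = -4 - 10*G (v(G) = -4 - 5*(G + G) = -4 - 10*G)
h = -14 (h = -4 - 10*1 = -4 - 10 = -14)
h*M = -14*196 = -2744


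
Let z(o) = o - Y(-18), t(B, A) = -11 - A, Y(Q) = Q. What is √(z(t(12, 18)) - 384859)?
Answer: I*√384870 ≈ 620.38*I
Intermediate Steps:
z(o) = 18 + o (z(o) = o - 1*(-18) = o + 18 = 18 + o)
√(z(t(12, 18)) - 384859) = √((18 + (-11 - 1*18)) - 384859) = √((18 + (-11 - 18)) - 384859) = √((18 - 29) - 384859) = √(-11 - 384859) = √(-384870) = I*√384870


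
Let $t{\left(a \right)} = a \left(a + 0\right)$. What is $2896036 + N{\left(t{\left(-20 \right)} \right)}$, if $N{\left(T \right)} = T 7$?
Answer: $2898836$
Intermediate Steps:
$t{\left(a \right)} = a^{2}$ ($t{\left(a \right)} = a a = a^{2}$)
$N{\left(T \right)} = 7 T$
$2896036 + N{\left(t{\left(-20 \right)} \right)} = 2896036 + 7 \left(-20\right)^{2} = 2896036 + 7 \cdot 400 = 2896036 + 2800 = 2898836$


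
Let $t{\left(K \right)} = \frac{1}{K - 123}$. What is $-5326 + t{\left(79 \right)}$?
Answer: $- \frac{234345}{44} \approx -5326.0$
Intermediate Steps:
$t{\left(K \right)} = \frac{1}{-123 + K}$
$-5326 + t{\left(79 \right)} = -5326 + \frac{1}{-123 + 79} = -5326 + \frac{1}{-44} = -5326 - \frac{1}{44} = - \frac{234345}{44}$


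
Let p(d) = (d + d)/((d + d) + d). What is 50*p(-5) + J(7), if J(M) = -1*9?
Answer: 73/3 ≈ 24.333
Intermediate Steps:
J(M) = -9
p(d) = ⅔ (p(d) = (2*d)/(2*d + d) = (2*d)/((3*d)) = (2*d)*(1/(3*d)) = ⅔)
50*p(-5) + J(7) = 50*(⅔) - 9 = 100/3 - 9 = 73/3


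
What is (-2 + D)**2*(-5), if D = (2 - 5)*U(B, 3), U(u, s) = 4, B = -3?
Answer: -980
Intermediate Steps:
D = -12 (D = (2 - 5)*4 = -3*4 = -12)
(-2 + D)**2*(-5) = (-2 - 12)**2*(-5) = (-14)**2*(-5) = 196*(-5) = -980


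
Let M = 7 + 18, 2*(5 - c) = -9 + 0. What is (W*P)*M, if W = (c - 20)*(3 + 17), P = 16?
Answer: -84000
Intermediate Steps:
c = 19/2 (c = 5 - (-9 + 0)/2 = 5 - 1/2*(-9) = 5 + 9/2 = 19/2 ≈ 9.5000)
M = 25
W = -210 (W = (19/2 - 20)*(3 + 17) = -21/2*20 = -210)
(W*P)*M = -210*16*25 = -3360*25 = -84000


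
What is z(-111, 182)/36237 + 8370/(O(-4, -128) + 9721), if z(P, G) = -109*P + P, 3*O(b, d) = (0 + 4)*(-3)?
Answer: 46643454/39123881 ≈ 1.1922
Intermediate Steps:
O(b, d) = -4 (O(b, d) = ((0 + 4)*(-3))/3 = (4*(-3))/3 = (⅓)*(-12) = -4)
z(P, G) = -108*P
z(-111, 182)/36237 + 8370/(O(-4, -128) + 9721) = -108*(-111)/36237 + 8370/(-4 + 9721) = 11988*(1/36237) + 8370/9717 = 3996/12079 + 8370*(1/9717) = 3996/12079 + 2790/3239 = 46643454/39123881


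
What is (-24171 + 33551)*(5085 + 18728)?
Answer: 223365940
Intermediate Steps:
(-24171 + 33551)*(5085 + 18728) = 9380*23813 = 223365940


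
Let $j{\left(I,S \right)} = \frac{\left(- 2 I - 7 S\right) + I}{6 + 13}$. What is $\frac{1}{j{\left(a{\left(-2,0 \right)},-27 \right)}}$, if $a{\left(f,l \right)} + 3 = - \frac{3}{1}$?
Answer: $\frac{19}{195} \approx 0.097436$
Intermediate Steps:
$a{\left(f,l \right)} = -6$ ($a{\left(f,l \right)} = -3 - \frac{3}{1} = -3 - 3 = -6$)
$j{\left(I,S \right)} = - \frac{7 S}{19} - \frac{I}{19}$ ($j{\left(I,S \right)} = \frac{\left(- 7 S - 2 I\right) + I}{19} = \left(- I - 7 S\right) \frac{1}{19} = - \frac{7 S}{19} - \frac{I}{19}$)
$\frac{1}{j{\left(a{\left(-2,0 \right)},-27 \right)}} = \frac{1}{\left(- \frac{7}{19}\right) \left(-27\right) - - \frac{6}{19}} = \frac{1}{\frac{189}{19} + \frac{6}{19}} = \frac{1}{\frac{195}{19}} = \frac{19}{195}$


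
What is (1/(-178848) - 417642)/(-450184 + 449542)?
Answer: 74694436417/114820416 ≈ 650.53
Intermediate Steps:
(1/(-178848) - 417642)/(-450184 + 449542) = (-1/178848 - 417642)/(-642) = -74694436417/178848*(-1/642) = 74694436417/114820416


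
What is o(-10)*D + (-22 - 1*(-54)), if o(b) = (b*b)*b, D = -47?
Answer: 47032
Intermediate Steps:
o(b) = b**3 (o(b) = b**2*b = b**3)
o(-10)*D + (-22 - 1*(-54)) = (-10)**3*(-47) + (-22 - 1*(-54)) = -1000*(-47) + (-22 + 54) = 47000 + 32 = 47032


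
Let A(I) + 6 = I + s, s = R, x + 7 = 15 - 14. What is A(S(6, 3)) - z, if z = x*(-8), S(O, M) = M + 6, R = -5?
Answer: -50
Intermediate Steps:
S(O, M) = 6 + M
x = -6 (x = -7 + (15 - 14) = -7 + 1 = -6)
s = -5
A(I) = -11 + I (A(I) = -6 + (I - 5) = -6 + (-5 + I) = -11 + I)
z = 48 (z = -6*(-8) = 48)
A(S(6, 3)) - z = (-11 + (6 + 3)) - 1*48 = (-11 + 9) - 48 = -2 - 48 = -50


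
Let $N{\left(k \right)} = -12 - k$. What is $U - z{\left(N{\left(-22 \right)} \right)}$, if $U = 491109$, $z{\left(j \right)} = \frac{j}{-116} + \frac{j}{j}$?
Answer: $\frac{28484269}{58} \approx 4.9111 \cdot 10^{5}$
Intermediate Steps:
$z{\left(j \right)} = 1 - \frac{j}{116}$ ($z{\left(j \right)} = j \left(- \frac{1}{116}\right) + 1 = - \frac{j}{116} + 1 = 1 - \frac{j}{116}$)
$U - z{\left(N{\left(-22 \right)} \right)} = 491109 - \left(1 - \frac{-12 - -22}{116}\right) = 491109 - \left(1 - \frac{-12 + 22}{116}\right) = 491109 - \left(1 - \frac{5}{58}\right) = 491109 - \frac{53}{58} = \frac{28484269}{58}$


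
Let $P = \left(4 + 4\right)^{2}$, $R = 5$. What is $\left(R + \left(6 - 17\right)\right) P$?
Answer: $-384$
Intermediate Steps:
$P = 64$ ($P = 8^{2} = 64$)
$\left(R + \left(6 - 17\right)\right) P = \left(5 + \left(6 - 17\right)\right) 64 = \left(5 - 11\right) 64 = \left(-6\right) 64 = -384$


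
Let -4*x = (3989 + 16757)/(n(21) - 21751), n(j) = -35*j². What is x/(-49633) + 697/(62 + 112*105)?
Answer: 1286358643583/21819306668636 ≈ 0.058955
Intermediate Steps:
x = 10373/74372 (x = -(3989 + 16757)/(4*(-35*21² - 21751)) = -10373/(2*(-35*441 - 21751)) = -10373/(2*(-15435 - 21751)) = -10373/(2*(-37186)) = -10373*(-1)/(2*37186) = -¼*(-10373/18593) = 10373/74372 ≈ 0.13947)
x/(-49633) + 697/(62 + 112*105) = (10373/74372)/(-49633) + 697/(62 + 112*105) = (10373/74372)*(-1/49633) + 697/(62 + 11760) = -10373/3691305476 + 697/11822 = 1286358643583/21819306668636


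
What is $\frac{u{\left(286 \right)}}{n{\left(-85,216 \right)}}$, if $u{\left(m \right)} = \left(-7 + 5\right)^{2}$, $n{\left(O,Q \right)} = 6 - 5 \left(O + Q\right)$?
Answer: $- \frac{4}{649} \approx -0.0061633$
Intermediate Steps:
$n{\left(O,Q \right)} = 6 - 5 O - 5 Q$ ($n{\left(O,Q \right)} = 6 - \left(5 O + 5 Q\right) = 6 - 5 O - 5 Q$)
$u{\left(m \right)} = 4$ ($u{\left(m \right)} = \left(-2\right)^{2} = 4$)
$\frac{u{\left(286 \right)}}{n{\left(-85,216 \right)}} = \frac{4}{6 - -425 - 1080} = \frac{4}{6 + 425 - 1080} = \frac{4}{-649} = 4 \left(- \frac{1}{649}\right) = - \frac{4}{649}$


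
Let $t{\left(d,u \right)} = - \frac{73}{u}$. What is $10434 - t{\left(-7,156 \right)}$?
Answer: $\frac{1627777}{156} \approx 10434.0$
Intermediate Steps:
$10434 - t{\left(-7,156 \right)} = 10434 - - \frac{73}{156} = 10434 + \frac{73}{156} = \frac{1627777}{156}$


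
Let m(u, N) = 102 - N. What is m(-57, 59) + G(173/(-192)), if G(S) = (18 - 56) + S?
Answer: 787/192 ≈ 4.0990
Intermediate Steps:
G(S) = -38 + S
m(-57, 59) + G(173/(-192)) = (102 - 1*59) + (-38 + 173/(-192)) = (102 - 59) + (-38 + 173*(-1/192)) = 43 + (-38 - 173/192) = 43 - 7469/192 = 787/192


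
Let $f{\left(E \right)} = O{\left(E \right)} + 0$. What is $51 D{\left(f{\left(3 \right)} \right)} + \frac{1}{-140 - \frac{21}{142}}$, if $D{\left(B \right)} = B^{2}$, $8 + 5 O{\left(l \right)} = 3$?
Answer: $\frac{1014809}{19901} \approx 50.993$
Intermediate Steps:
$O{\left(l \right)} = -1$ ($O{\left(l \right)} = - \frac{8}{5} + \frac{1}{5} \cdot 3 = - \frac{8}{5} + \frac{3}{5} = -1$)
$f{\left(E \right)} = -1$ ($f{\left(E \right)} = -1 + 0 = -1$)
$51 D{\left(f{\left(3 \right)} \right)} + \frac{1}{-140 - \frac{21}{142}} = 51 \left(-1\right)^{2} + \frac{1}{-140 - \frac{21}{142}} = 51 \cdot 1 + \frac{1}{-140 - \frac{21}{142}} = 51 + \frac{1}{-140 - \frac{21}{142}} = 51 + \frac{1}{- \frac{19901}{142}} = 51 - \frac{142}{19901} = \frac{1014809}{19901}$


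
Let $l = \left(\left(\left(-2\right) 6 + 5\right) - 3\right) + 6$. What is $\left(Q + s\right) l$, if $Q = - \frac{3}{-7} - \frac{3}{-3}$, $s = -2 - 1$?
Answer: $\frac{44}{7} \approx 6.2857$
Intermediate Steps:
$s = -3$ ($s = -2 - 1 = -3$)
$l = -4$ ($l = \left(\left(-12 + 5\right) - 3\right) + 6 = \left(-7 - 3\right) + 6 = -10 + 6 = -4$)
$Q = \frac{10}{7}$ ($Q = \left(-3\right) \left(- \frac{1}{7}\right) - -1 = \frac{3}{7} + 1 = \frac{10}{7} \approx 1.4286$)
$\left(Q + s\right) l = \left(\frac{10}{7} - 3\right) \left(-4\right) = \left(- \frac{11}{7}\right) \left(-4\right) = \frac{44}{7}$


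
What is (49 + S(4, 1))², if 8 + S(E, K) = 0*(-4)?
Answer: 1681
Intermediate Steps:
S(E, K) = -8 (S(E, K) = -8 + 0*(-4) = -8 + 0 = -8)
(49 + S(4, 1))² = (49 - 8)² = 41² = 1681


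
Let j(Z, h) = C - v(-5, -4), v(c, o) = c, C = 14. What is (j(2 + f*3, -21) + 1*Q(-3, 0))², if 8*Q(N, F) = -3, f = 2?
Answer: 22201/64 ≈ 346.89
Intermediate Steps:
Q(N, F) = -3/8 (Q(N, F) = (⅛)*(-3) = -3/8)
j(Z, h) = 19 (j(Z, h) = 14 - 1*(-5) = 14 + 5 = 19)
(j(2 + f*3, -21) + 1*Q(-3, 0))² = (19 + 1*(-3/8))² = (19 - 3/8)² = (149/8)² = 22201/64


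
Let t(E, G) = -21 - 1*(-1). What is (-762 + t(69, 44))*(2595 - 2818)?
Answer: 174386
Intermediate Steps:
t(E, G) = -20 (t(E, G) = -21 + 1 = -20)
(-762 + t(69, 44))*(2595 - 2818) = (-762 - 20)*(2595 - 2818) = -782*(-223) = 174386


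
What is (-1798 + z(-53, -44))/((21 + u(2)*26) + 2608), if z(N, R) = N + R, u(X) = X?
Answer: -1895/2681 ≈ -0.70683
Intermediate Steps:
(-1798 + z(-53, -44))/((21 + u(2)*26) + 2608) = (-1798 + (-53 - 44))/((21 + 2*26) + 2608) = (-1798 - 97)/((21 + 52) + 2608) = -1895/(73 + 2608) = -1895/2681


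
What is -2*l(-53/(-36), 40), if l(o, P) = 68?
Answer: -136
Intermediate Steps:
-2*l(-53/(-36), 40) = -2*68 = -136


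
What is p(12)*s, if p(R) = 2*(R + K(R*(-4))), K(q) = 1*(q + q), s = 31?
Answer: -5208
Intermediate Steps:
K(q) = 2*q (K(q) = 1*(2*q) = 2*q)
p(R) = -14*R (p(R) = 2*(R + 2*(R*(-4))) = 2*(R + 2*(-4*R)) = 2*(R - 8*R) = 2*(-7*R) = -14*R)
p(12)*s = -14*12*31 = -168*31 = -5208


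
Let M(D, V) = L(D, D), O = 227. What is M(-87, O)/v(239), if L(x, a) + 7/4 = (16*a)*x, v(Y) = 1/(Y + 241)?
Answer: 58129080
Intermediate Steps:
v(Y) = 1/(241 + Y)
L(x, a) = -7/4 + 16*a*x (L(x, a) = -7/4 + (16*a)*x = -7/4 + 16*a*x)
M(D, V) = -7/4 + 16*D**2 (M(D, V) = -7/4 + 16*D*D = -7/4 + 16*D**2)
M(-87, O)/v(239) = (-7/4 + 16*(-87)**2)/(1/(241 + 239)) = (-7/4 + 16*7569)/(1/480) = (-7/4 + 121104)/(1/480) = (484409/4)*480 = 58129080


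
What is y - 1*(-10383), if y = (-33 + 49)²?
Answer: 10639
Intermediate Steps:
y = 256 (y = 16² = 256)
y - 1*(-10383) = 256 - 1*(-10383) = 256 + 10383 = 10639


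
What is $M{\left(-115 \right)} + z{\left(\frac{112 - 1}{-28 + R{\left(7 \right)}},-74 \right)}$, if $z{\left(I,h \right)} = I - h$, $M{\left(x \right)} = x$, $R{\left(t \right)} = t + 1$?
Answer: $- \frac{931}{20} \approx -46.55$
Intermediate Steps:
$R{\left(t \right)} = 1 + t$
$M{\left(-115 \right)} + z{\left(\frac{112 - 1}{-28 + R{\left(7 \right)}},-74 \right)} = -115 + \left(\frac{112 - 1}{-28 + \left(1 + 7\right)} - -74\right) = -115 + \left(\frac{111}{-28 + 8} + 74\right) = -115 + \left(\frac{111}{-20} + 74\right) = -115 + \left(111 \left(- \frac{1}{20}\right) + 74\right) = -115 + \left(- \frac{111}{20} + 74\right) = -115 + \frac{1369}{20} = - \frac{931}{20}$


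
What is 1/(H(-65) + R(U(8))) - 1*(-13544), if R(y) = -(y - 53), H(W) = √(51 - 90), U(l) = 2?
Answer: 11918737/880 - I*√39/2640 ≈ 13544.0 - 0.0023655*I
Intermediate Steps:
H(W) = I*√39 (H(W) = √(-39) = I*√39)
R(y) = 53 - y (R(y) = -(-53 + y) = 53 - y)
1/(H(-65) + R(U(8))) - 1*(-13544) = 1/(I*√39 + (53 - 1*2)) - 1*(-13544) = 1/(I*√39 + (53 - 2)) + 13544 = 1/(I*√39 + 51) + 13544 = 1/(51 + I*√39) + 13544 = 13544 + 1/(51 + I*√39)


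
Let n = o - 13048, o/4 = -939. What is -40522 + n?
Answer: -57326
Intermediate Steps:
o = -3756 (o = 4*(-939) = -3756)
n = -16804 (n = -3756 - 13048 = -16804)
-40522 + n = -40522 - 16804 = -57326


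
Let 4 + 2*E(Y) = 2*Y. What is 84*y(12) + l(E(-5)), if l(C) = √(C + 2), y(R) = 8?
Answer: 672 + I*√5 ≈ 672.0 + 2.2361*I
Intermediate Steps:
E(Y) = -2 + Y (E(Y) = -2 + (2*Y)/2 = -2 + Y)
l(C) = √(2 + C)
84*y(12) + l(E(-5)) = 84*8 + √(2 + (-2 - 5)) = 672 + √(2 - 7) = 672 + √(-5) = 672 + I*√5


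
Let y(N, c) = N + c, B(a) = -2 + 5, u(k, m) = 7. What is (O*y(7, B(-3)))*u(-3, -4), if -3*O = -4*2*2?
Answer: 1120/3 ≈ 373.33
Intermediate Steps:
B(a) = 3
O = 16/3 (O = -(-4*2)*2/3 = -(-8)*2/3 = -⅓*(-16) = 16/3 ≈ 5.3333)
(O*y(7, B(-3)))*u(-3, -4) = (16*(7 + 3)/3)*7 = ((16/3)*10)*7 = (160/3)*7 = 1120/3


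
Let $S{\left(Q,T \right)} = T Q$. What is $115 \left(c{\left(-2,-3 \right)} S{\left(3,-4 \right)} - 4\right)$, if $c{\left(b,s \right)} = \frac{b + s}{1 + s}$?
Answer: $-3910$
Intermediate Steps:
$c{\left(b,s \right)} = \frac{b + s}{1 + s}$
$S{\left(Q,T \right)} = Q T$
$115 \left(c{\left(-2,-3 \right)} S{\left(3,-4 \right)} - 4\right) = 115 \left(\frac{-2 - 3}{1 - 3} \cdot 3 \left(-4\right) - 4\right) = 115 \left(\frac{1}{-2} \left(-5\right) \left(-12\right) - 4\right) = 115 \left(\left(- \frac{1}{2}\right) \left(-5\right) \left(-12\right) - 4\right) = 115 \left(\frac{5}{2} \left(-12\right) - 4\right) = 115 \left(-30 - 4\right) = 115 \left(-34\right) = -3910$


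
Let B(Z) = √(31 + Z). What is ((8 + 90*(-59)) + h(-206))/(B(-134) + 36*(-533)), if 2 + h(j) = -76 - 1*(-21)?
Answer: 102828492/368179447 + 5359*I*√103/368179447 ≈ 0.27929 + 0.00014772*I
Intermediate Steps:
h(j) = -57 (h(j) = -2 + (-76 - 1*(-21)) = -2 + (-76 + 21) = -2 - 55 = -57)
((8 + 90*(-59)) + h(-206))/(B(-134) + 36*(-533)) = ((8 + 90*(-59)) - 57)/(√(31 - 134) + 36*(-533)) = ((8 - 5310) - 57)/(√(-103) - 19188) = (-5302 - 57)/(I*√103 - 19188) = -5359/(-19188 + I*√103)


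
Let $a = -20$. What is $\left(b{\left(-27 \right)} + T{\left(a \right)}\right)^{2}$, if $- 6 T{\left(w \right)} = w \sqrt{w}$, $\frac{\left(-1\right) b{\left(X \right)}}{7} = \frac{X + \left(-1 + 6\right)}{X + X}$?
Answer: $\frac{\left(77 - 180 i \sqrt{5}\right)^{2}}{729} \approx -214.09 - 85.026 i$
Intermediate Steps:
$b{\left(X \right)} = - \frac{7 \left(5 + X\right)}{2 X}$ ($b{\left(X \right)} = - 7 \frac{X + \left(-1 + 6\right)}{X + X} = - 7 \frac{X + 5}{2 X} = - 7 \left(5 + X\right) \frac{1}{2 X} = - 7 \frac{5 + X}{2 X} = - \frac{7 \left(5 + X\right)}{2 X}$)
$T{\left(w \right)} = - \frac{w^{\frac{3}{2}}}{6}$ ($T{\left(w \right)} = - \frac{w \sqrt{w}}{6} = - \frac{w^{\frac{3}{2}}}{6}$)
$\left(b{\left(-27 \right)} + T{\left(a \right)}\right)^{2} = \left(\frac{7 \left(-5 - -27\right)}{2 \left(-27\right)} - \frac{\left(-20\right)^{\frac{3}{2}}}{6}\right)^{2} = \left(\frac{7}{2} \left(- \frac{1}{27}\right) \left(-5 + 27\right) - \frac{\left(-40\right) i \sqrt{5}}{6}\right)^{2} = \left(\frac{7}{2} \left(- \frac{1}{27}\right) 22 + \frac{20 i \sqrt{5}}{3}\right)^{2} = \left(- \frac{77}{27} + \frac{20 i \sqrt{5}}{3}\right)^{2}$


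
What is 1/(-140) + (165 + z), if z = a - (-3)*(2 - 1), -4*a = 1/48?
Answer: 1128877/6720 ≈ 167.99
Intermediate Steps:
a = -1/192 (a = -1/4/48 = -1/4*1/48 = -1/192 ≈ -0.0052083)
z = 575/192 (z = -1/192 - (-3)*(2 - 1) = -1/192 - (-3) = -1/192 - 1*(-3) = -1/192 + 3 = 575/192 ≈ 2.9948)
1/(-140) + (165 + z) = 1/(-140) + (165 + 575/192) = -1/140 + 32255/192 = 1128877/6720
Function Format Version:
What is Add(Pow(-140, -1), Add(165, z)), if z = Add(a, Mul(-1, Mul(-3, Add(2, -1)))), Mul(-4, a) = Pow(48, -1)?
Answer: Rational(1128877, 6720) ≈ 167.99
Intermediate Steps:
a = Rational(-1, 192) (a = Mul(Rational(-1, 4), Pow(48, -1)) = Mul(Rational(-1, 4), Rational(1, 48)) = Rational(-1, 192) ≈ -0.0052083)
z = Rational(575, 192) (z = Add(Rational(-1, 192), Mul(-1, Mul(-3, Add(2, -1)))) = Add(Rational(-1, 192), Mul(-1, Mul(-3, 1))) = Add(Rational(-1, 192), Mul(-1, -3)) = Add(Rational(-1, 192), 3) = Rational(575, 192) ≈ 2.9948)
Add(Pow(-140, -1), Add(165, z)) = Add(Pow(-140, -1), Add(165, Rational(575, 192))) = Add(Rational(-1, 140), Rational(32255, 192)) = Rational(1128877, 6720)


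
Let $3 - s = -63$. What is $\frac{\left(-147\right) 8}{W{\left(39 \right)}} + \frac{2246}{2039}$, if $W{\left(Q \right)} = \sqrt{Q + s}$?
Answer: $\frac{2246}{2039} - \frac{56 \sqrt{105}}{5} \approx -113.66$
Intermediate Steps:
$s = 66$ ($s = 3 - -63 = 3 + 63 = 66$)
$W{\left(Q \right)} = \sqrt{66 + Q}$ ($W{\left(Q \right)} = \sqrt{Q + 66} = \sqrt{66 + Q}$)
$\frac{\left(-147\right) 8}{W{\left(39 \right)}} + \frac{2246}{2039} = \frac{\left(-147\right) 8}{\sqrt{66 + 39}} + \frac{2246}{2039} = - \frac{1176}{\sqrt{105}} + 2246 \cdot \frac{1}{2039} = - 1176 \frac{\sqrt{105}}{105} + \frac{2246}{2039} = - \frac{56 \sqrt{105}}{5} + \frac{2246}{2039} = \frac{2246}{2039} - \frac{56 \sqrt{105}}{5}$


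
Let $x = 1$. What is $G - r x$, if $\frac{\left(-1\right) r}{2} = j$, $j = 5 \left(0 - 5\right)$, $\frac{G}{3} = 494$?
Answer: $1432$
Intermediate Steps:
$G = 1482$ ($G = 3 \cdot 494 = 1482$)
$j = -25$ ($j = 5 \left(0 - 5\right) = 5 \left(-5\right) = -25$)
$r = 50$ ($r = \left(-2\right) \left(-25\right) = 50$)
$G - r x = 1482 - 50 \cdot 1 = 1482 - 50 = 1432$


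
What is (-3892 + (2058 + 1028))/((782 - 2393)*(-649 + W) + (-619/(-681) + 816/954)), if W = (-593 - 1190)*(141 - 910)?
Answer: 29090958/79687571149715 ≈ 3.6506e-7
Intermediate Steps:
W = 1371127 (W = -1783*(-769) = 1371127)
(-3892 + (2058 + 1028))/((782 - 2393)*(-649 + W) + (-619/(-681) + 816/954)) = (-3892 + (2058 + 1028))/((782 - 2393)*(-649 + 1371127) + (-619/(-681) + 816/954)) = (-3892 + 3086)/(-1611*1370478 + (-619*(-1/681) + 816*(1/954))) = -806/(-2207840058 + (619/681 + 136/159)) = -806/(-2207840058 + 63679/36093) = -806/(-79687571149715/36093) = -806*(-36093/79687571149715) = 29090958/79687571149715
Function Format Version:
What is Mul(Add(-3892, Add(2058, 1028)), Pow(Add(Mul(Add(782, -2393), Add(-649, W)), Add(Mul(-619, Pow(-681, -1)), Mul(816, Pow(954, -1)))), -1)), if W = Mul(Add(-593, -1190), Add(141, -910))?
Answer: Rational(29090958, 79687571149715) ≈ 3.6506e-7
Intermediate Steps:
W = 1371127 (W = Mul(-1783, -769) = 1371127)
Mul(Add(-3892, Add(2058, 1028)), Pow(Add(Mul(Add(782, -2393), Add(-649, W)), Add(Mul(-619, Pow(-681, -1)), Mul(816, Pow(954, -1)))), -1)) = Mul(Add(-3892, Add(2058, 1028)), Pow(Add(Mul(Add(782, -2393), Add(-649, 1371127)), Add(Mul(-619, Pow(-681, -1)), Mul(816, Pow(954, -1)))), -1)) = Mul(Add(-3892, 3086), Pow(Add(Mul(-1611, 1370478), Add(Mul(-619, Rational(-1, 681)), Mul(816, Rational(1, 954)))), -1)) = Mul(-806, Pow(Add(-2207840058, Add(Rational(619, 681), Rational(136, 159))), -1)) = Mul(-806, Pow(Add(-2207840058, Rational(63679, 36093)), -1)) = Mul(-806, Pow(Rational(-79687571149715, 36093), -1)) = Mul(-806, Rational(-36093, 79687571149715)) = Rational(29090958, 79687571149715)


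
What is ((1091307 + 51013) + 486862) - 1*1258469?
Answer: 370713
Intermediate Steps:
((1091307 + 51013) + 486862) - 1*1258469 = (1142320 + 486862) - 1258469 = 1629182 - 1258469 = 370713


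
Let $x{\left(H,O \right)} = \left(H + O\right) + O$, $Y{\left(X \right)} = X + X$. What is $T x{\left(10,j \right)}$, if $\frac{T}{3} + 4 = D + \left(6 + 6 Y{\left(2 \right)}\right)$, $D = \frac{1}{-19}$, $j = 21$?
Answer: $\frac{76908}{19} \approx 4047.8$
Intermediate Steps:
$Y{\left(X \right)} = 2 X$
$x{\left(H,O \right)} = H + 2 O$
$D = - \frac{1}{19} \approx -0.052632$
$T = \frac{1479}{19}$ ($T = -12 + 3 \left(- \frac{1}{19} + \left(6 + 6 \cdot 2 \cdot 2\right)\right) = -12 + 3 \left(- \frac{1}{19} + \left(6 + 6 \cdot 4\right)\right) = -12 + 3 \left(- \frac{1}{19} + \left(6 + 24\right)\right) = -12 + 3 \left(- \frac{1}{19} + 30\right) = -12 + 3 \cdot \frac{569}{19} = -12 + \frac{1707}{19} = \frac{1479}{19} \approx 77.842$)
$T x{\left(10,j \right)} = \frac{1479 \left(10 + 2 \cdot 21\right)}{19} = \frac{1479 \left(10 + 42\right)}{19} = \frac{1479}{19} \cdot 52 = \frac{76908}{19}$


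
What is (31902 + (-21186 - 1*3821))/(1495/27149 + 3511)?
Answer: 187192355/95321634 ≈ 1.9638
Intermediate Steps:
(31902 + (-21186 - 1*3821))/(1495/27149 + 3511) = (31902 + (-21186 - 3821))/(1495*(1/27149) + 3511) = (31902 - 25007)/(1495/27149 + 3511) = 6895/(95321634/27149) = 6895*(27149/95321634) = 187192355/95321634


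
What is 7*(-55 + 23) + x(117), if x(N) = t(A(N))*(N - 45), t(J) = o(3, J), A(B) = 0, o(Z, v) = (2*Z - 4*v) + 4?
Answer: 496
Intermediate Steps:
o(Z, v) = 4 - 4*v + 2*Z (o(Z, v) = (-4*v + 2*Z) + 4 = 4 - 4*v + 2*Z)
t(J) = 10 - 4*J (t(J) = 4 - 4*J + 2*3 = 4 - 4*J + 6 = 10 - 4*J)
x(N) = -450 + 10*N (x(N) = (10 - 4*0)*(N - 45) = (10 + 0)*(-45 + N) = 10*(-45 + N) = -450 + 10*N)
7*(-55 + 23) + x(117) = 7*(-55 + 23) + (-450 + 10*117) = 7*(-32) + (-450 + 1170) = -224 + 720 = 496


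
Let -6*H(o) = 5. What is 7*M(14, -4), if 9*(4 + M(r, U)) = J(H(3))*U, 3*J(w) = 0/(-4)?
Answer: -28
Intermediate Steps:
H(o) = -5/6 (H(o) = -1/6*5 = -5/6)
J(w) = 0 (J(w) = (0/(-4))/3 = (0*(-1/4))/3 = (1/3)*0 = 0)
M(r, U) = -4 (M(r, U) = -4 + (0*U)/9 = -4 + (1/9)*0 = -4 + 0 = -4)
7*M(14, -4) = 7*(-4) = -28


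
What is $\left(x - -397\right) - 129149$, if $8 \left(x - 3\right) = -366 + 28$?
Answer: $- \frac{515165}{4} \approx -1.2879 \cdot 10^{5}$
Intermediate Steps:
$x = - \frac{157}{4}$ ($x = 3 + \frac{-366 + 28}{8} = 3 + \frac{1}{8} \left(-338\right) = 3 - \frac{169}{4} = - \frac{157}{4} \approx -39.25$)
$\left(x - -397\right) - 129149 = \left(- \frac{157}{4} - -397\right) - 129149 = \left(- \frac{157}{4} + 397\right) - 129149 = \frac{1431}{4} - 129149 = - \frac{515165}{4}$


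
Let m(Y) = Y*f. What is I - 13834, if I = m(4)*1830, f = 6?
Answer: 30086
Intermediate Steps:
m(Y) = 6*Y (m(Y) = Y*6 = 6*Y)
I = 43920 (I = (6*4)*1830 = 24*1830 = 43920)
I - 13834 = 43920 - 13834 = 30086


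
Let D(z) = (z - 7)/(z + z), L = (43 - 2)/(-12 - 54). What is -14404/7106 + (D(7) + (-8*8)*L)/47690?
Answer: -27104378/13377045 ≈ -2.0262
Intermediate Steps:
L = -41/66 (L = 41/(-66) = 41*(-1/66) = -41/66 ≈ -0.62121)
D(z) = (-7 + z)/(2*z) (D(z) = (-7 + z)/((2*z)) = (-7 + z)*(1/(2*z)) = (-7 + z)/(2*z))
-14404/7106 + (D(7) + (-8*8)*L)/47690 = -14404/7106 + ((1/2)*(-7 + 7)/7 - 8*8*(-41/66))/47690 = -14404*1/7106 + ((1/2)*(1/7)*0 - 64*(-41/66))*(1/47690) = -7202/3553 + (0 + 1312/33)*(1/47690) = -7202/3553 + (1312/33)*(1/47690) = -7202/3553 + 656/786885 = -27104378/13377045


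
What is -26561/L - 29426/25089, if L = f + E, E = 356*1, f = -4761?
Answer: 536767399/110517045 ≈ 4.8569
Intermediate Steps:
E = 356
L = -4405 (L = -4761 + 356 = -4405)
-26561/L - 29426/25089 = -26561/(-4405) - 29426/25089 = -26561*(-1/4405) - 29426*1/25089 = 26561/4405 - 29426/25089 = 536767399/110517045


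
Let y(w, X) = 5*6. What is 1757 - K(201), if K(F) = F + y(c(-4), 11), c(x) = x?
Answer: 1526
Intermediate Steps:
y(w, X) = 30
K(F) = 30 + F (K(F) = F + 30 = 30 + F)
1757 - K(201) = 1757 - (30 + 201) = 1757 - 1*231 = 1757 - 231 = 1526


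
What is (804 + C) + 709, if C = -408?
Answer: 1105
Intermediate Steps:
(804 + C) + 709 = (804 - 408) + 709 = 396 + 709 = 1105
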